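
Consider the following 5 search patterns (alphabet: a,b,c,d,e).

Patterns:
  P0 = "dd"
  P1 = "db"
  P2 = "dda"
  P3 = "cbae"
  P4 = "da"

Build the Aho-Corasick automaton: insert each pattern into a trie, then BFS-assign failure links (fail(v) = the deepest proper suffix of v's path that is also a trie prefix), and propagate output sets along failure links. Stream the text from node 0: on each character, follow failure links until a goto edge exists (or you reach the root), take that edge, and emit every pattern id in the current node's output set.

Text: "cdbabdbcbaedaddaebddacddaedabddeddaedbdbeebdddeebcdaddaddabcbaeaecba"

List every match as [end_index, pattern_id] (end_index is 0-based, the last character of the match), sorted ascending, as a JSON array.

Construct AC machine:
Trie (insert patterns):
  0='ε' goto c→5 d→1
  1='d' goto a→9 b→3 d→2
  2='dd' goto a→4  [P0 ends]
  3='db' goto ·  [P1 ends]
  4='dda' goto ·  [P2 ends]
  5='c' goto b→6
  6='cb' goto a→7
  7='cba' goto e→8
  8='cbae' goto ·  [P3 ends]
  9='da' goto ·  [P4 ends]

BFS fail/out derivation:
  n1('d'): parent n0 fail=0; on 'd' 0 → fail=0;  out ∅∪∅=∅
  n5('c'): parent n0 fail=0; on 'c' 0 → fail=0;  out ∅∪∅=∅
  n2('dd'): parent n1 fail=0; on 'd' 0 → fail=1;  out {0}∪∅={0}
  n3('db'): parent n1 fail=0; on 'b' 0 → fail=0;  out {1}∪∅={1}
  n6('cb'): parent n5 fail=0; on 'b' 0 → fail=0;  out ∅∪∅=∅
  n9('da'): parent n1 fail=0; on 'a' 0 → fail=0;  out {4}∪∅={4}
  n4('dda'): parent n2 fail=1; on 'a' 1 → fail=9;  out {2}∪{4}={2,4}
  n7('cba'): parent n6 fail=0; on 'a' 0 → fail=0;  out ∅∪∅=∅
  n8('cbae'): parent n7 fail=0; on 'e' 0 → fail=0;  out {3}∪∅={3}

Scan:
[0] read 'c'  n0⇒n5
[1] read 'd'  n5⇒n1 (via fail)
[2] read 'b'  n1⇒n3  emit P1@[1:2]
[3] read 'a'  n3⇒n0 (via fail)
[4] read 'b'  n0⇒n0
[5] read 'd'  n0⇒n1
[6] read 'b'  n1⇒n3  emit P1@[5:6]
[7] read 'c'  n3⇒n5 (via fail)
[8] read 'b'  n5⇒n6
[9] read 'a'  n6⇒n7
[10] read 'e'  n7⇒n8  emit P3@[7:10]
[11] read 'd'  n8⇒n1 (via fail)
[12] read 'a'  n1⇒n9  emit P4@[11:12]
[13] read 'd'  n9⇒n1 (via fail)
[14] read 'd'  n1⇒n2  emit P0@[13:14]
[15] read 'a'  n2⇒n4  emit P2@[13:15],P4@[14:15]
[16] read 'e'  n4⇒n0 (via fail)
[17] read 'b'  n0⇒n0
[18] read 'd'  n0⇒n1
[19] read 'd'  n1⇒n2  emit P0@[18:19]
[20] read 'a'  n2⇒n4  emit P2@[18:20],P4@[19:20]
[21] read 'c'  n4⇒n5 (via fail)
[22] read 'd'  n5⇒n1 (via fail)
[23] read 'd'  n1⇒n2  emit P0@[22:23]
[24] read 'a'  n2⇒n4  emit P2@[22:24],P4@[23:24]
[25] read 'e'  n4⇒n0 (via fail)
[26] read 'd'  n0⇒n1
[27] read 'a'  n1⇒n9  emit P4@[26:27]
[28] read 'b'  n9⇒n0 (via fail)
[29] read 'd'  n0⇒n1
[30] read 'd'  n1⇒n2  emit P0@[29:30]
[31] read 'e'  n2⇒n0 (via fail)
[32] read 'd'  n0⇒n1
[33] read 'd'  n1⇒n2  emit P0@[32:33]
[34] read 'a'  n2⇒n4  emit P2@[32:34],P4@[33:34]
[35] read 'e'  n4⇒n0 (via fail)
[36] read 'd'  n0⇒n1
[37] read 'b'  n1⇒n3  emit P1@[36:37]
[38] read 'd'  n3⇒n1 (via fail)
[39] read 'b'  n1⇒n3  emit P1@[38:39]
[40] read 'e'  n3⇒n0 (via fail)
[41] read 'e'  n0⇒n0
[42] read 'b'  n0⇒n0
[43] read 'd'  n0⇒n1
[44] read 'd'  n1⇒n2  emit P0@[43:44]
[45] read 'd'  n2⇒n2 (via fail)  emit P0@[44:45]
[46] read 'e'  n2⇒n0 (via fail)
[47] read 'e'  n0⇒n0
[48] read 'b'  n0⇒n0
[49] read 'c'  n0⇒n5
[50] read 'd'  n5⇒n1 (via fail)
[51] read 'a'  n1⇒n9  emit P4@[50:51]
[52] read 'd'  n9⇒n1 (via fail)
[53] read 'd'  n1⇒n2  emit P0@[52:53]
[54] read 'a'  n2⇒n4  emit P2@[52:54],P4@[53:54]
[55] read 'd'  n4⇒n1 (via fail)
[56] read 'd'  n1⇒n2  emit P0@[55:56]
[57] read 'a'  n2⇒n4  emit P2@[55:57],P4@[56:57]
[58] read 'b'  n4⇒n0 (via fail)
[59] read 'c'  n0⇒n5
[60] read 'b'  n5⇒n6
[61] read 'a'  n6⇒n7
[62] read 'e'  n7⇒n8  emit P3@[59:62]
[63] read 'a'  n8⇒n0 (via fail)
[64] read 'e'  n0⇒n0
[65] read 'c'  n0⇒n5
[66] read 'b'  n5⇒n6
[67] read 'a'  n6⇒n7

Matches: [[2,1],[6,1],[10,3],[12,4],[14,0],[15,2],[15,4],[19,0],[20,2],[20,4],[23,0],[24,2],[24,4],[27,4],[30,0],[33,0],[34,2],[34,4],[37,1],[39,1],[44,0],[45,0],[51,4],[53,0],[54,2],[54,4],[56,0],[57,2],[57,4],[62,3]]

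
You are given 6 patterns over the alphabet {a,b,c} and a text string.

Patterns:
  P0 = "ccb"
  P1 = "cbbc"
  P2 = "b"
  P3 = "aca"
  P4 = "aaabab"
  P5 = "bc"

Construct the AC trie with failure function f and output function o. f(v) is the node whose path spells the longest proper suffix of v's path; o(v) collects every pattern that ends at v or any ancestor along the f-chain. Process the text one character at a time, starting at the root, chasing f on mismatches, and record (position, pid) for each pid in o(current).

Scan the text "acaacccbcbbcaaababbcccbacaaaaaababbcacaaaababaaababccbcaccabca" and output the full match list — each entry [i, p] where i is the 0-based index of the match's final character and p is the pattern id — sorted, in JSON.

Construct AC machine:
Trie (insert patterns):
  n0 'ε': a→8 b→7 c→1
  n1 'c': b→4 c→2
  n2 'cc': b→3
  n3 'ccb': ·  [P0 ends]
  n4 'cb': b→5
  n5 'cbb': c→6
  n6 'cbbc': ·  [P1 ends]
  n7 'b': c→16  [P2 ends]
  n8 'a': a→11 c→9
  n9 'ac': a→10
  n10 'aca': ·  [P3 ends]
  n11 'aa': a→12
  n12 'aaa': b→13
  n13 'aaab': a→14
  n14 'aaaba': b→15
  n15 'aaabab': ·  [P4 ends]
  n16 'bc': ·  [P5 ends]

Failure links (BFS by depth):
  fail(1) 'c': from fail(0)=0 chase 'c': 0 ⇒ 0;  out=∅∪out(0)=∅
  fail(7) 'b': from fail(0)=0 chase 'b': 0 ⇒ 0;  out={2}∪out(0)={2}
  fail(8) 'a': from fail(0)=0 chase 'a': 0 ⇒ 0;  out=∅∪out(0)=∅
  fail(2) 'cc': from fail(1)=0 chase 'c': 0 ⇒ 1;  out=∅∪out(1)=∅
  fail(4) 'cb': from fail(1)=0 chase 'b': 0 ⇒ 7;  out=∅∪out(7)={2}
  fail(9) 'ac': from fail(8)=0 chase 'c': 0 ⇒ 1;  out=∅∪out(1)=∅
  fail(11) 'aa': from fail(8)=0 chase 'a': 0 ⇒ 8;  out=∅∪out(8)=∅
  fail(16) 'bc': from fail(7)=0 chase 'c': 0 ⇒ 1;  out={5}∪out(1)={5}
  fail(3) 'ccb': from fail(2)=1 chase 'b': 1 ⇒ 4;  out={0}∪out(4)={0,2}
  fail(5) 'cbb': from fail(4)=7 chase 'b': 7→0 ⇒ 7;  out=∅∪out(7)={2}
  fail(10) 'aca': from fail(9)=1 chase 'a': 1→0 ⇒ 8;  out={3}∪out(8)={3}
  fail(12) 'aaa': from fail(11)=8 chase 'a': 8 ⇒ 11;  out=∅∪out(11)=∅
  fail(6) 'cbbc': from fail(5)=7 chase 'c': 7 ⇒ 16;  out={1}∪out(16)={1,5}
  fail(13) 'aaab': from fail(12)=11 chase 'b': 11→8→0 ⇒ 7;  out=∅∪out(7)={2}
  fail(14) 'aaaba': from fail(13)=7 chase 'a': 7→0 ⇒ 8;  out=∅∪out(8)=∅
  fail(15) 'aaabab': from fail(14)=8 chase 'b': 8→0 ⇒ 7;  out={4}∪out(7)={2,4}

Scan:
pos 0 'a': at 8
pos 1 'c': at 9
pos 2 'a': at 10  ** P3@[0:2]
pos 3 'a': at 11 (via fail)
pos 4 'c': at 9 (via fail)
pos 5 'c': at 2 (via fail)
pos 6 'c': at 2 (via fail)
pos 7 'b': at 3  ** P0@[5:7],P2@[7:7]
pos 8 'c': at 16 (via fail)  ** P5@[7:8]
pos 9 'b': at 4 (via fail)  ** P2@[9:9]
pos 10 'b': at 5  ** P2@[10:10]
pos 11 'c': at 6  ** P1@[8:11],P5@[10:11]
pos 12 'a': at 8 (via fail)
pos 13 'a': at 11
pos 14 'a': at 12
pos 15 'b': at 13  ** P2@[15:15]
pos 16 'a': at 14
pos 17 'b': at 15  ** P2@[17:17],P4@[12:17]
pos 18 'b': at 7 (via fail)  ** P2@[18:18]
pos 19 'c': at 16  ** P5@[18:19]
pos 20 'c': at 2 (via fail)
pos 21 'c': at 2 (via fail)
pos 22 'b': at 3  ** P0@[20:22],P2@[22:22]
pos 23 'a': at 8 (via fail)
pos 24 'c': at 9
pos 25 'a': at 10  ** P3@[23:25]
pos 26 'a': at 11 (via fail)
pos 27 'a': at 12
pos 28 'a': at 12 (via fail)
pos 29 'a': at 12 (via fail)
pos 30 'a': at 12 (via fail)
pos 31 'b': at 13  ** P2@[31:31]
pos 32 'a': at 14
pos 33 'b': at 15  ** P2@[33:33],P4@[28:33]
pos 34 'b': at 7 (via fail)  ** P2@[34:34]
pos 35 'c': at 16  ** P5@[34:35]
pos 36 'a': at 8 (via fail)
pos 37 'c': at 9
pos 38 'a': at 10  ** P3@[36:38]
pos 39 'a': at 11 (via fail)
pos 40 'a': at 12
pos 41 'a': at 12 (via fail)
pos 42 'b': at 13  ** P2@[42:42]
pos 43 'a': at 14
pos 44 'b': at 15  ** P2@[44:44],P4@[39:44]
pos 45 'a': at 8 (via fail)
pos 46 'a': at 11
pos 47 'a': at 12
pos 48 'b': at 13  ** P2@[48:48]
pos 49 'a': at 14
pos 50 'b': at 15  ** P2@[50:50],P4@[45:50]
pos 51 'c': at 16 (via fail)  ** P5@[50:51]
pos 52 'c': at 2 (via fail)
pos 53 'b': at 3  ** P0@[51:53],P2@[53:53]
pos 54 'c': at 16 (via fail)  ** P5@[53:54]
pos 55 'a': at 8 (via fail)
pos 56 'c': at 9
pos 57 'c': at 2 (via fail)
pos 58 'a': at 8 (via fail)
pos 59 'b': at 7 (via fail)  ** P2@[59:59]
pos 60 'c': at 16  ** P5@[59:60]
pos 61 'a': at 8 (via fail)

Matches: [[2,3],[7,0],[7,2],[8,5],[9,2],[10,2],[11,1],[11,5],[15,2],[17,2],[17,4],[18,2],[19,5],[22,0],[22,2],[25,3],[31,2],[33,2],[33,4],[34,2],[35,5],[38,3],[42,2],[44,2],[44,4],[48,2],[50,2],[50,4],[51,5],[53,0],[53,2],[54,5],[59,2],[60,5]]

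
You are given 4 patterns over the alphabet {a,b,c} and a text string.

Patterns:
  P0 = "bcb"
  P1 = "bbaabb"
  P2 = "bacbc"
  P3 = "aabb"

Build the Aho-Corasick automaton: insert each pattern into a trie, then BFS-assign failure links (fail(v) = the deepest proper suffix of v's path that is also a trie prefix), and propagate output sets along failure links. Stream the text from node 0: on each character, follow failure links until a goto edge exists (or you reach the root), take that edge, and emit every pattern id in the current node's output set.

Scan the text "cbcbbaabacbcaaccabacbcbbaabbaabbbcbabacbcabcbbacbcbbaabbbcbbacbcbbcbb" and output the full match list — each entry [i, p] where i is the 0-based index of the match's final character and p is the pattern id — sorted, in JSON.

Build:
Trie (insert patterns):
  0='ε' goto a→13 b→1
  1='b' goto a→9 b→4 c→2
  2='bc' goto b→3
  3='bcb' goto ·  ←P0
  4='bb' goto a→5
  5='bba' goto a→6
  6='bbaa' goto b→7
  7='bbaab' goto b→8
  8='bbaabb' goto ·  ←P1
  9='ba' goto c→10
  10='bac' goto b→11
  11='bacb' goto c→12
  12='bacbc' goto ·  ←P2
  13='a' goto a→14
  14='aa' goto b→15
  15='aab' goto b→16
  16='aabb' goto ·  ←P3

Failure links (BFS by depth):
  fail(1) 'b': from fail(0)=0 chase 'b': 0 ⇒ 0;  out=∅∪out(0)=∅
  fail(13) 'a': from fail(0)=0 chase 'a': 0 ⇒ 0;  out=∅∪out(0)=∅
  fail(2) 'bc': from fail(1)=0 chase 'c': 0 ⇒ 0;  out=∅∪out(0)=∅
  fail(4) 'bb': from fail(1)=0 chase 'b': 0 ⇒ 1;  out=∅∪out(1)=∅
  fail(9) 'ba': from fail(1)=0 chase 'a': 0 ⇒ 13;  out=∅∪out(13)=∅
  fail(14) 'aa': from fail(13)=0 chase 'a': 0 ⇒ 13;  out=∅∪out(13)=∅
  fail(3) 'bcb': from fail(2)=0 chase 'b': 0 ⇒ 1;  out={0}∪out(1)={0}
  fail(5) 'bba': from fail(4)=1 chase 'a': 1 ⇒ 9;  out=∅∪out(9)=∅
  fail(10) 'bac': from fail(9)=13 chase 'c': 13→0 ⇒ 0;  out=∅∪out(0)=∅
  fail(15) 'aab': from fail(14)=13 chase 'b': 13→0 ⇒ 1;  out=∅∪out(1)=∅
  fail(6) 'bbaa': from fail(5)=9 chase 'a': 9→13 ⇒ 14;  out=∅∪out(14)=∅
  fail(11) 'bacb': from fail(10)=0 chase 'b': 0 ⇒ 1;  out=∅∪out(1)=∅
  fail(16) 'aabb': from fail(15)=1 chase 'b': 1 ⇒ 4;  out={3}∪out(4)={3}
  fail(7) 'bbaab': from fail(6)=14 chase 'b': 14 ⇒ 15;  out=∅∪out(15)=∅
  fail(12) 'bacbc': from fail(11)=1 chase 'c': 1 ⇒ 2;  out={2}∪out(2)={2}
  fail(8) 'bbaabb': from fail(7)=15 chase 'b': 15 ⇒ 16;  out={1}∪out(16)={1,3}

Scan:
pos 0 'c': at 0
pos 1 'b': at 1
pos 2 'c': at 2
pos 3 'b': at 3  emit P0@[1:3]
pos 4 'b': at 4 ·f
pos 5 'a': at 5
pos 6 'a': at 6
pos 7 'b': at 7
pos 8 'a': at 9 ·f
pos 9 'c': at 10
pos 10 'b': at 11
pos 11 'c': at 12  emit P2@[7:11]
pos 12 'a': at 13 ·f
pos 13 'a': at 14
pos 14 'c': at 0 ·f
pos 15 'c': at 0
pos 16 'a': at 13
pos 17 'b': at 1 ·f
pos 18 'a': at 9
pos 19 'c': at 10
pos 20 'b': at 11
pos 21 'c': at 12  emit P2@[17:21]
pos 22 'b': at 3 ·f  emit P0@[20:22]
pos 23 'b': at 4 ·f
pos 24 'a': at 5
pos 25 'a': at 6
pos 26 'b': at 7
pos 27 'b': at 8  emit P1@[22:27],P3@[24:27]
pos 28 'a': at 5 ·f
pos 29 'a': at 6
pos 30 'b': at 7
pos 31 'b': at 8  emit P1@[26:31],P3@[28:31]
pos 32 'b': at 4 ·f
pos 33 'c': at 2 ·f
pos 34 'b': at 3  emit P0@[32:34]
pos 35 'a': at 9 ·f
pos 36 'b': at 1 ·f
pos 37 'a': at 9
pos 38 'c': at 10
pos 39 'b': at 11
pos 40 'c': at 12  emit P2@[36:40]
pos 41 'a': at 13 ·f
pos 42 'b': at 1 ·f
pos 43 'c': at 2
pos 44 'b': at 3  emit P0@[42:44]
pos 45 'b': at 4 ·f
pos 46 'a': at 5
pos 47 'c': at 10 ·f
pos 48 'b': at 11
pos 49 'c': at 12  emit P2@[45:49]
pos 50 'b': at 3 ·f  emit P0@[48:50]
pos 51 'b': at 4 ·f
pos 52 'a': at 5
pos 53 'a': at 6
pos 54 'b': at 7
pos 55 'b': at 8  emit P1@[50:55],P3@[52:55]
pos 56 'b': at 4 ·f
pos 57 'c': at 2 ·f
pos 58 'b': at 3  emit P0@[56:58]
pos 59 'b': at 4 ·f
pos 60 'a': at 5
pos 61 'c': at 10 ·f
pos 62 'b': at 11
pos 63 'c': at 12  emit P2@[59:63]
pos 64 'b': at 3 ·f  emit P0@[62:64]
pos 65 'b': at 4 ·f
pos 66 'c': at 2 ·f
pos 67 'b': at 3  emit P0@[65:67]
pos 68 'b': at 4 ·f

All matches (sorted): [[3,0],[11,2],[21,2],[22,0],[27,1],[27,3],[31,1],[31,3],[34,0],[40,2],[44,0],[49,2],[50,0],[55,1],[55,3],[58,0],[63,2],[64,0],[67,0]]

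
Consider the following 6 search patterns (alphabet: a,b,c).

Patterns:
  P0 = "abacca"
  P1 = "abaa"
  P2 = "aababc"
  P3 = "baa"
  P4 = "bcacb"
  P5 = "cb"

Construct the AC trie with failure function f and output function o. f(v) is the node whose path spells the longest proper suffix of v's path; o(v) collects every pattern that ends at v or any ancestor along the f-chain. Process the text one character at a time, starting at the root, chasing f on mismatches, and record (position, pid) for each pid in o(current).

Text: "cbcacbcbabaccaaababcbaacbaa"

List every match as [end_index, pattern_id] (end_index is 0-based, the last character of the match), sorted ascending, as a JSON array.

Build:
Trie nodes:
  n0 'ε': a→1 b→13 c→20
  n1 'a': a→8 b→2
  n2 'ab': a→3
  n3 'aba': a→7 c→4
  n4 'abac': c→5
  n5 'abacc': a→6
  n6 'abacca': ·  [P0 ends]
  n7 'abaa': ·  [P1 ends]
  n8 'aa': b→9
  n9 'aab': a→10
  n10 'aaba': b→11
  n11 'aabab': c→12
  n12 'aababc': ·  [P2 ends]
  n13 'b': a→14 c→16
  n14 'ba': a→15
  n15 'baa': ·  [P3 ends]
  n16 'bc': a→17
  n17 'bca': c→18
  n18 'bcac': b→19
  n19 'bcacb': ·  [P4 ends]
  n20 'c': b→21
  n21 'cb': ·  [P5 ends]

Failure links (BFS by depth):
  fail(1) 'a': from fail(0)=0 chase 'a': 0 ⇒ 0;  out=∅∪out(0)=∅
  fail(13) 'b': from fail(0)=0 chase 'b': 0 ⇒ 0;  out=∅∪out(0)=∅
  fail(20) 'c': from fail(0)=0 chase 'c': 0 ⇒ 0;  out=∅∪out(0)=∅
  fail(2) 'ab': from fail(1)=0 chase 'b': 0 ⇒ 13;  out=∅∪out(13)=∅
  fail(8) 'aa': from fail(1)=0 chase 'a': 0 ⇒ 1;  out=∅∪out(1)=∅
  fail(14) 'ba': from fail(13)=0 chase 'a': 0 ⇒ 1;  out=∅∪out(1)=∅
  fail(16) 'bc': from fail(13)=0 chase 'c': 0 ⇒ 20;  out=∅∪out(20)=∅
  fail(21) 'cb': from fail(20)=0 chase 'b': 0 ⇒ 13;  out={5}∪out(13)={5}
  fail(3) 'aba': from fail(2)=13 chase 'a': 13 ⇒ 14;  out=∅∪out(14)=∅
  fail(9) 'aab': from fail(8)=1 chase 'b': 1 ⇒ 2;  out=∅∪out(2)=∅
  fail(15) 'baa': from fail(14)=1 chase 'a': 1 ⇒ 8;  out={3}∪out(8)={3}
  fail(17) 'bca': from fail(16)=20 chase 'a': 20→0 ⇒ 1;  out=∅∪out(1)=∅
  fail(4) 'abac': from fail(3)=14 chase 'c': 14→1→0 ⇒ 20;  out=∅∪out(20)=∅
  fail(7) 'abaa': from fail(3)=14 chase 'a': 14 ⇒ 15;  out={1}∪out(15)={1,3}
  fail(10) 'aaba': from fail(9)=2 chase 'a': 2 ⇒ 3;  out=∅∪out(3)=∅
  fail(18) 'bcac': from fail(17)=1 chase 'c': 1→0 ⇒ 20;  out=∅∪out(20)=∅
  fail(5) 'abacc': from fail(4)=20 chase 'c': 20→0 ⇒ 20;  out=∅∪out(20)=∅
  fail(11) 'aabab': from fail(10)=3 chase 'b': 3→14→1 ⇒ 2;  out=∅∪out(2)=∅
  fail(19) 'bcacb': from fail(18)=20 chase 'b': 20 ⇒ 21;  out={4}∪out(21)={4,5}
  fail(6) 'abacca': from fail(5)=20 chase 'a': 20→0 ⇒ 1;  out={0}∪out(1)={0}
  fail(12) 'aababc': from fail(11)=2 chase 'c': 2→13 ⇒ 16;  out={2}∪out(16)={2}

Run:
pos 0 'c': at 20
pos 1 'b': at 21  emit P5@[0:1]
pos 2 'c': at 16 ·f
pos 3 'a': at 17
pos 4 'c': at 18
pos 5 'b': at 19  emit P4@[1:5],P5@[4:5]
pos 6 'c': at 16 ·f
pos 7 'b': at 21 ·f  emit P5@[6:7]
pos 8 'a': at 14 ·f
pos 9 'b': at 2 ·f
pos 10 'a': at 3
pos 11 'c': at 4
pos 12 'c': at 5
pos 13 'a': at 6  emit P0@[8:13]
pos 14 'a': at 8 ·f
pos 15 'a': at 8 ·f
pos 16 'b': at 9
pos 17 'a': at 10
pos 18 'b': at 11
pos 19 'c': at 12  emit P2@[14:19]
pos 20 'b': at 21 ·f  emit P5@[19:20]
pos 21 'a': at 14 ·f
pos 22 'a': at 15  emit P3@[20:22]
pos 23 'c': at 20 ·f
pos 24 'b': at 21  emit P5@[23:24]
pos 25 'a': at 14 ·f
pos 26 'a': at 15  emit P3@[24:26]

All matches (sorted): [[1,5],[5,4],[5,5],[7,5],[13,0],[19,2],[20,5],[22,3],[24,5],[26,3]]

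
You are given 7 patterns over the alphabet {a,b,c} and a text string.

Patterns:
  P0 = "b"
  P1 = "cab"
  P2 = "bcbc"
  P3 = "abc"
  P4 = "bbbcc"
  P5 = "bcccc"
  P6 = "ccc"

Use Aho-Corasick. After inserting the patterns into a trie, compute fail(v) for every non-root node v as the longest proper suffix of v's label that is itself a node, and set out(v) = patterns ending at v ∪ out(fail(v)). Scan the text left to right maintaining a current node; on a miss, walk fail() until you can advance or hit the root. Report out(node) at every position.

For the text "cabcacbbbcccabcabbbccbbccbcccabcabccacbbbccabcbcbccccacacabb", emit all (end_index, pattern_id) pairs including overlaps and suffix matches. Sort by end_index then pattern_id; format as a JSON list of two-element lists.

Build:
Trie (insert patterns):
  0='ε' goto a→8 b→1 c→2
  1='b' goto b→11 c→5  ←P0
  2='c' goto a→3 c→18
  3='ca' goto b→4
  4='cab' goto ·  ←P1
  5='bc' goto b→6 c→15
  6='bcb' goto c→7
  7='bcbc' goto ·  ←P2
  8='a' goto b→9
  9='ab' goto c→10
  10='abc' goto ·  ←P3
  11='bb' goto b→12
  12='bbb' goto c→13
  13='bbbc' goto c→14
  14='bbbcc' goto ·  ←P4
  15='bcc' goto c→16
  16='bccc' goto c→17
  17='bcccc' goto ·  ←P5
  18='cc' goto c→19
  19='ccc' goto ·  ←P6

Failure links (BFS by depth):
  fail(1) 'b': from fail(0)=0 chase 'b': 0 ⇒ 0;  out={0}∪out(0)={0}
  fail(2) 'c': from fail(0)=0 chase 'c': 0 ⇒ 0;  out=∅∪out(0)=∅
  fail(8) 'a': from fail(0)=0 chase 'a': 0 ⇒ 0;  out=∅∪out(0)=∅
  fail(3) 'ca': from fail(2)=0 chase 'a': 0 ⇒ 8;  out=∅∪out(8)=∅
  fail(5) 'bc': from fail(1)=0 chase 'c': 0 ⇒ 2;  out=∅∪out(2)=∅
  fail(9) 'ab': from fail(8)=0 chase 'b': 0 ⇒ 1;  out=∅∪out(1)={0}
  fail(11) 'bb': from fail(1)=0 chase 'b': 0 ⇒ 1;  out=∅∪out(1)={0}
  fail(18) 'cc': from fail(2)=0 chase 'c': 0 ⇒ 2;  out=∅∪out(2)=∅
  fail(4) 'cab': from fail(3)=8 chase 'b': 8 ⇒ 9;  out={1}∪out(9)={0,1}
  fail(6) 'bcb': from fail(5)=2 chase 'b': 2→0 ⇒ 1;  out=∅∪out(1)={0}
  fail(10) 'abc': from fail(9)=1 chase 'c': 1 ⇒ 5;  out={3}∪out(5)={3}
  fail(12) 'bbb': from fail(11)=1 chase 'b': 1 ⇒ 11;  out=∅∪out(11)={0}
  fail(15) 'bcc': from fail(5)=2 chase 'c': 2 ⇒ 18;  out=∅∪out(18)=∅
  fail(19) 'ccc': from fail(18)=2 chase 'c': 2 ⇒ 18;  out={6}∪out(18)={6}
  fail(7) 'bcbc': from fail(6)=1 chase 'c': 1 ⇒ 5;  out={2}∪out(5)={2}
  fail(13) 'bbbc': from fail(12)=11 chase 'c': 11→1 ⇒ 5;  out=∅∪out(5)=∅
  fail(16) 'bccc': from fail(15)=18 chase 'c': 18 ⇒ 19;  out=∅∪out(19)={6}
  fail(14) 'bbbcc': from fail(13)=5 chase 'c': 5 ⇒ 15;  out={4}∪out(15)={4}
  fail(17) 'bcccc': from fail(16)=19 chase 'c': 19→18 ⇒ 19;  out={5}∪out(19)={5,6}

Text stream:
[0] read 'c'  n0⇒n2
[1] read 'a'  n2⇒n3
[2] read 'b'  n3⇒n4  → match P0@[2:2],P1@[0:2]
[3] read 'c'  n4⇒n10 (via fail)  → match P3@[1:3]
[4] read 'a'  n10⇒n3 (via fail)
[5] read 'c'  n3⇒n2 (via fail)
[6] read 'b'  n2⇒n1 (via fail)  → match P0@[6:6]
[7] read 'b'  n1⇒n11  → match P0@[7:7]
[8] read 'b'  n11⇒n12  → match P0@[8:8]
[9] read 'c'  n12⇒n13
[10] read 'c'  n13⇒n14  → match P4@[6:10]
[11] read 'c'  n14⇒n16 (via fail)  → match P6@[9:11]
[12] read 'a'  n16⇒n3 (via fail)
[13] read 'b'  n3⇒n4  → match P0@[13:13],P1@[11:13]
[14] read 'c'  n4⇒n10 (via fail)  → match P3@[12:14]
[15] read 'a'  n10⇒n3 (via fail)
[16] read 'b'  n3⇒n4  → match P0@[16:16],P1@[14:16]
[17] read 'b'  n4⇒n11 (via fail)  → match P0@[17:17]
[18] read 'b'  n11⇒n12  → match P0@[18:18]
[19] read 'c'  n12⇒n13
[20] read 'c'  n13⇒n14  → match P4@[16:20]
[21] read 'b'  n14⇒n1 (via fail)  → match P0@[21:21]
[22] read 'b'  n1⇒n11  → match P0@[22:22]
[23] read 'c'  n11⇒n5 (via fail)
[24] read 'c'  n5⇒n15
[25] read 'b'  n15⇒n1 (via fail)  → match P0@[25:25]
[26] read 'c'  n1⇒n5
[27] read 'c'  n5⇒n15
[28] read 'c'  n15⇒n16  → match P6@[26:28]
[29] read 'a'  n16⇒n3 (via fail)
[30] read 'b'  n3⇒n4  → match P0@[30:30],P1@[28:30]
[31] read 'c'  n4⇒n10 (via fail)  → match P3@[29:31]
[32] read 'a'  n10⇒n3 (via fail)
[33] read 'b'  n3⇒n4  → match P0@[33:33],P1@[31:33]
[34] read 'c'  n4⇒n10 (via fail)  → match P3@[32:34]
[35] read 'c'  n10⇒n15 (via fail)
[36] read 'a'  n15⇒n3 (via fail)
[37] read 'c'  n3⇒n2 (via fail)
[38] read 'b'  n2⇒n1 (via fail)  → match P0@[38:38]
[39] read 'b'  n1⇒n11  → match P0@[39:39]
[40] read 'b'  n11⇒n12  → match P0@[40:40]
[41] read 'c'  n12⇒n13
[42] read 'c'  n13⇒n14  → match P4@[38:42]
[43] read 'a'  n14⇒n3 (via fail)
[44] read 'b'  n3⇒n4  → match P0@[44:44],P1@[42:44]
[45] read 'c'  n4⇒n10 (via fail)  → match P3@[43:45]
[46] read 'b'  n10⇒n6 (via fail)  → match P0@[46:46]
[47] read 'c'  n6⇒n7  → match P2@[44:47]
[48] read 'b'  n7⇒n6 (via fail)  → match P0@[48:48]
[49] read 'c'  n6⇒n7  → match P2@[46:49]
[50] read 'c'  n7⇒n15 (via fail)
[51] read 'c'  n15⇒n16  → match P6@[49:51]
[52] read 'c'  n16⇒n17  → match P5@[48:52],P6@[50:52]
[53] read 'a'  n17⇒n3 (via fail)
[54] read 'c'  n3⇒n2 (via fail)
[55] read 'a'  n2⇒n3
[56] read 'c'  n3⇒n2 (via fail)
[57] read 'a'  n2⇒n3
[58] read 'b'  n3⇒n4  → match P0@[58:58],P1@[56:58]
[59] read 'b'  n4⇒n11 (via fail)  → match P0@[59:59]

Result: [[2,0],[2,1],[3,3],[6,0],[7,0],[8,0],[10,4],[11,6],[13,0],[13,1],[14,3],[16,0],[16,1],[17,0],[18,0],[20,4],[21,0],[22,0],[25,0],[28,6],[30,0],[30,1],[31,3],[33,0],[33,1],[34,3],[38,0],[39,0],[40,0],[42,4],[44,0],[44,1],[45,3],[46,0],[47,2],[48,0],[49,2],[51,6],[52,5],[52,6],[58,0],[58,1],[59,0]]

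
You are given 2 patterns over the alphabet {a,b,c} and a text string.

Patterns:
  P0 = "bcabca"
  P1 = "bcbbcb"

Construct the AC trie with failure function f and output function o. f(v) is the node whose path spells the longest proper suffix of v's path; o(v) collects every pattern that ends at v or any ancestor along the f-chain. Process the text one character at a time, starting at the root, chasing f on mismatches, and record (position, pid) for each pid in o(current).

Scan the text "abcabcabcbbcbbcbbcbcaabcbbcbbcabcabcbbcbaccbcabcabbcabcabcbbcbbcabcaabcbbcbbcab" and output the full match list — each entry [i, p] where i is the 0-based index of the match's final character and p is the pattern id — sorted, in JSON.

Build:
Trie (insert patterns):
  0='ε' goto b→1
  1='b' goto c→2
  2='bc' goto a→3 b→7
  3='bca' goto b→4
  4='bcab' goto c→5
  5='bcabc' goto a→6
  6='bcabca' goto ·  ←P0
  7='bcb' goto b→8
  8='bcbb' goto c→9
  9='bcbbc' goto b→10
  10='bcbbcb' goto ·  ←P1

BFS fail/out derivation:
  fail(1) 'b': from fail(0)=0 chase 'b': 0 ⇒ 0;  out=∅∪out(0)=∅
  fail(2) 'bc': from fail(1)=0 chase 'c': 0 ⇒ 0;  out=∅∪out(0)=∅
  fail(3) 'bca': from fail(2)=0 chase 'a': 0 ⇒ 0;  out=∅∪out(0)=∅
  fail(7) 'bcb': from fail(2)=0 chase 'b': 0 ⇒ 1;  out=∅∪out(1)=∅
  fail(4) 'bcab': from fail(3)=0 chase 'b': 0 ⇒ 1;  out=∅∪out(1)=∅
  fail(8) 'bcbb': from fail(7)=1 chase 'b': 1→0 ⇒ 1;  out=∅∪out(1)=∅
  fail(5) 'bcabc': from fail(4)=1 chase 'c': 1 ⇒ 2;  out=∅∪out(2)=∅
  fail(9) 'bcbbc': from fail(8)=1 chase 'c': 1 ⇒ 2;  out=∅∪out(2)=∅
  fail(6) 'bcabca': from fail(5)=2 chase 'a': 2 ⇒ 3;  out={0}∪out(3)={0}
  fail(10) 'bcbbcb': from fail(9)=2 chase 'b': 2 ⇒ 7;  out={1}∪out(7)={1}

Run:
pos 0 'a': at 0
pos 1 'b': at 1
pos 2 'c': at 2
pos 3 'a': at 3
pos 4 'b': at 4
pos 5 'c': at 5
pos 6 'a': at 6  ** P0@[1:6]
pos 7 'b': at 4 (fail-walked)
pos 8 'c': at 5
pos 9 'b': at 7 (fail-walked)
pos 10 'b': at 8
pos 11 'c': at 9
pos 12 'b': at 10  ** P1@[7:12]
pos 13 'b': at 8 (fail-walked)
pos 14 'c': at 9
pos 15 'b': at 10  ** P1@[10:15]
pos 16 'b': at 8 (fail-walked)
pos 17 'c': at 9
pos 18 'b': at 10  ** P1@[13:18]
pos 19 'c': at 2 (fail-walked)
pos 20 'a': at 3
pos 21 'a': at 0 (fail-walked)
pos 22 'b': at 1
pos 23 'c': at 2
pos 24 'b': at 7
pos 25 'b': at 8
pos 26 'c': at 9
pos 27 'b': at 10  ** P1@[22:27]
pos 28 'b': at 8 (fail-walked)
pos 29 'c': at 9
pos 30 'a': at 3 (fail-walked)
pos 31 'b': at 4
pos 32 'c': at 5
pos 33 'a': at 6  ** P0@[28:33]
pos 34 'b': at 4 (fail-walked)
pos 35 'c': at 5
pos 36 'b': at 7 (fail-walked)
pos 37 'b': at 8
pos 38 'c': at 9
pos 39 'b': at 10  ** P1@[34:39]
pos 40 'a': at 0 (fail-walked)
pos 41 'c': at 0
pos 42 'c': at 0
pos 43 'b': at 1
pos 44 'c': at 2
pos 45 'a': at 3
pos 46 'b': at 4
pos 47 'c': at 5
pos 48 'a': at 6  ** P0@[43:48]
pos 49 'b': at 4 (fail-walked)
pos 50 'b': at 1 (fail-walked)
pos 51 'c': at 2
pos 52 'a': at 3
pos 53 'b': at 4
pos 54 'c': at 5
pos 55 'a': at 6  ** P0@[50:55]
pos 56 'b': at 4 (fail-walked)
pos 57 'c': at 5
pos 58 'b': at 7 (fail-walked)
pos 59 'b': at 8
pos 60 'c': at 9
pos 61 'b': at 10  ** P1@[56:61]
pos 62 'b': at 8 (fail-walked)
pos 63 'c': at 9
pos 64 'a': at 3 (fail-walked)
pos 65 'b': at 4
pos 66 'c': at 5
pos 67 'a': at 6  ** P0@[62:67]
pos 68 'a': at 0 (fail-walked)
pos 69 'b': at 1
pos 70 'c': at 2
pos 71 'b': at 7
pos 72 'b': at 8
pos 73 'c': at 9
pos 74 'b': at 10  ** P1@[69:74]
pos 75 'b': at 8 (fail-walked)
pos 76 'c': at 9
pos 77 'a': at 3 (fail-walked)
pos 78 'b': at 4

All matches (sorted): [[6,0],[12,1],[15,1],[18,1],[27,1],[33,0],[39,1],[48,0],[55,0],[61,1],[67,0],[74,1]]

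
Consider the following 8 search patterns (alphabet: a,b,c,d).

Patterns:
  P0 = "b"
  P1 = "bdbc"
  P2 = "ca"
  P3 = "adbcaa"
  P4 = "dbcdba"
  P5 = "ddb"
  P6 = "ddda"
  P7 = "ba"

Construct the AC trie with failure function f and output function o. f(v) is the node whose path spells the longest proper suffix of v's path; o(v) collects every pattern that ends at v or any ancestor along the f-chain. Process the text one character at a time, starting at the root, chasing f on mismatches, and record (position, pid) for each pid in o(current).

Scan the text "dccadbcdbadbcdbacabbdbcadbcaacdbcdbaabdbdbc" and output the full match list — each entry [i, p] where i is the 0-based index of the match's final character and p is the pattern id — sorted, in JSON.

Build automaton:
Trie nodes:
  0='ε' goto a→7 b→1 c→5 d→13
  1='b' goto a→23 d→2  ←P0
  2='bd' goto b→3
  3='bdb' goto c→4
  4='bdbc' goto ·  ←P1
  5='c' goto a→6
  6='ca' goto ·  ←P2
  7='a' goto d→8
  8='ad' goto b→9
  9='adb' goto c→10
  10='adbc' goto a→11
  11='adbca' goto a→12
  12='adbcaa' goto ·  ←P3
  13='d' goto b→14 d→19
  14='db' goto c→15
  15='dbc' goto d→16
  16='dbcd' goto b→17
  17='dbcdb' goto a→18
  18='dbcdba' goto ·  ←P4
  19='dd' goto b→20 d→21
  20='ddb' goto ·  ←P5
  21='ddd' goto a→22
  22='ddda' goto ·  ←P6
  23='ba' goto ·  ←P7

Failure links (BFS by depth):
  n1('b'): parent n0 fail=0; on 'b' 0 → fail=0;  out {0}∪∅={0}
  n5('c'): parent n0 fail=0; on 'c' 0 → fail=0;  out ∅∪∅=∅
  n7('a'): parent n0 fail=0; on 'a' 0 → fail=0;  out ∅∪∅=∅
  n13('d'): parent n0 fail=0; on 'd' 0 → fail=0;  out ∅∪∅=∅
  n2('bd'): parent n1 fail=0; on 'd' 0 → fail=13;  out ∅∪∅=∅
  n6('ca'): parent n5 fail=0; on 'a' 0 → fail=7;  out {2}∪∅={2}
  n8('ad'): parent n7 fail=0; on 'd' 0 → fail=13;  out ∅∪∅=∅
  n14('db'): parent n13 fail=0; on 'b' 0 → fail=1;  out ∅∪{0}={0}
  n19('dd'): parent n13 fail=0; on 'd' 0 → fail=13;  out ∅∪∅=∅
  n23('ba'): parent n1 fail=0; on 'a' 0 → fail=7;  out {7}∪∅={7}
  n3('bdb'): parent n2 fail=13; on 'b' 13 → fail=14;  out ∅∪{0}={0}
  n9('adb'): parent n8 fail=13; on 'b' 13 → fail=14;  out ∅∪{0}={0}
  n15('dbc'): parent n14 fail=1; on 'c' 1→0 → fail=5;  out ∅∪∅=∅
  n20('ddb'): parent n19 fail=13; on 'b' 13 → fail=14;  out {5}∪{0}={0,5}
  n21('ddd'): parent n19 fail=13; on 'd' 13 → fail=19;  out ∅∪∅=∅
  n4('bdbc'): parent n3 fail=14; on 'c' 14 → fail=15;  out {1}∪∅={1}
  n10('adbc'): parent n9 fail=14; on 'c' 14 → fail=15;  out ∅∪∅=∅
  n16('dbcd'): parent n15 fail=5; on 'd' 5→0 → fail=13;  out ∅∪∅=∅
  n22('ddda'): parent n21 fail=19; on 'a' 19→13→0 → fail=7;  out {6}∪∅={6}
  n11('adbca'): parent n10 fail=15; on 'a' 15→5 → fail=6;  out ∅∪{2}={2}
  n17('dbcdb'): parent n16 fail=13; on 'b' 13 → fail=14;  out ∅∪{0}={0}
  n12('adbcaa'): parent n11 fail=6; on 'a' 6→7→0 → fail=7;  out {3}∪∅={3}
  n18('dbcdba'): parent n17 fail=14; on 'a' 14→1 → fail=23;  out {4}∪{7}={4,7}

Run:
[0] read 'd'  n0⇒n13
[1] read 'c'  n13⇒n5 (via fail)
[2] read 'c'  n5⇒n5 (via fail)
[3] read 'a'  n5⇒n6  ** P2@[2:3]
[4] read 'd'  n6⇒n8 (via fail)
[5] read 'b'  n8⇒n9  ** P0@[5:5]
[6] read 'c'  n9⇒n10
[7] read 'd'  n10⇒n16 (via fail)
[8] read 'b'  n16⇒n17  ** P0@[8:8]
[9] read 'a'  n17⇒n18  ** P4@[4:9],P7@[8:9]
[10] read 'd'  n18⇒n8 (via fail)
[11] read 'b'  n8⇒n9  ** P0@[11:11]
[12] read 'c'  n9⇒n10
[13] read 'd'  n10⇒n16 (via fail)
[14] read 'b'  n16⇒n17  ** P0@[14:14]
[15] read 'a'  n17⇒n18  ** P4@[10:15],P7@[14:15]
[16] read 'c'  n18⇒n5 (via fail)
[17] read 'a'  n5⇒n6  ** P2@[16:17]
[18] read 'b'  n6⇒n1 (via fail)  ** P0@[18:18]
[19] read 'b'  n1⇒n1 (via fail)  ** P0@[19:19]
[20] read 'd'  n1⇒n2
[21] read 'b'  n2⇒n3  ** P0@[21:21]
[22] read 'c'  n3⇒n4  ** P1@[19:22]
[23] read 'a'  n4⇒n6 (via fail)  ** P2@[22:23]
[24] read 'd'  n6⇒n8 (via fail)
[25] read 'b'  n8⇒n9  ** P0@[25:25]
[26] read 'c'  n9⇒n10
[27] read 'a'  n10⇒n11  ** P2@[26:27]
[28] read 'a'  n11⇒n12  ** P3@[23:28]
[29] read 'c'  n12⇒n5 (via fail)
[30] read 'd'  n5⇒n13 (via fail)
[31] read 'b'  n13⇒n14  ** P0@[31:31]
[32] read 'c'  n14⇒n15
[33] read 'd'  n15⇒n16
[34] read 'b'  n16⇒n17  ** P0@[34:34]
[35] read 'a'  n17⇒n18  ** P4@[30:35],P7@[34:35]
[36] read 'a'  n18⇒n7 (via fail)
[37] read 'b'  n7⇒n1 (via fail)  ** P0@[37:37]
[38] read 'd'  n1⇒n2
[39] read 'b'  n2⇒n3  ** P0@[39:39]
[40] read 'd'  n3⇒n2 (via fail)
[41] read 'b'  n2⇒n3  ** P0@[41:41]
[42] read 'c'  n3⇒n4  ** P1@[39:42]

All matches (sorted): [[3,2],[5,0],[8,0],[9,4],[9,7],[11,0],[14,0],[15,4],[15,7],[17,2],[18,0],[19,0],[21,0],[22,1],[23,2],[25,0],[27,2],[28,3],[31,0],[34,0],[35,4],[35,7],[37,0],[39,0],[41,0],[42,1]]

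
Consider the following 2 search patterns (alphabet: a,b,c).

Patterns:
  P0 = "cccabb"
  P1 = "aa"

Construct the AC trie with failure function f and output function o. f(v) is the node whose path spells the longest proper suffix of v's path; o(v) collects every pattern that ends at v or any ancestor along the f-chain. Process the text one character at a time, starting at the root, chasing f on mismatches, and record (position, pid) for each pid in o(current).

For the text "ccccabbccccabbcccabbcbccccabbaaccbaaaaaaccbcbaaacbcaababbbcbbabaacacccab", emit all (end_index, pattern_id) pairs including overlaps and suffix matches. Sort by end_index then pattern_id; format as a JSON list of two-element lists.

Build automaton:
Trie (insert patterns):
  n0 'ε': a→7 c→1
  n1 'c': c→2
  n2 'cc': c→3
  n3 'ccc': a→4
  n4 'ccca': b→5
  n5 'cccab': b→6
  n6 'cccabb': ·  ←P0
  n7 'a': a→8
  n8 'aa': ·  ←P1

BFS fail/out derivation:
  fail(1) 'c': from fail(0)=0 chase 'c': 0 ⇒ 0;  out=∅∪out(0)=∅
  fail(7) 'a': from fail(0)=0 chase 'a': 0 ⇒ 0;  out=∅∪out(0)=∅
  fail(2) 'cc': from fail(1)=0 chase 'c': 0 ⇒ 1;  out=∅∪out(1)=∅
  fail(8) 'aa': from fail(7)=0 chase 'a': 0 ⇒ 7;  out={1}∪out(7)={1}
  fail(3) 'ccc': from fail(2)=1 chase 'c': 1 ⇒ 2;  out=∅∪out(2)=∅
  fail(4) 'ccca': from fail(3)=2 chase 'a': 2→1→0 ⇒ 7;  out=∅∪out(7)=∅
  fail(5) 'cccab': from fail(4)=7 chase 'b': 7→0 ⇒ 0;  out=∅∪out(0)=∅
  fail(6) 'cccabb': from fail(5)=0 chase 'b': 0 ⇒ 0;  out={0}∪out(0)={0}

Scan:
i=0 'c': node 0→1
i=1 'c': node 1→2
i=2 'c': node 2→3
i=3 'c': node 3→3 (fail-walked)
i=4 'a': node 3→4
i=5 'b': node 4→5
i=6 'b': node 5→6  emit P0@[1:6]
i=7 'c': node 6→1 (fail-walked)
i=8 'c': node 1→2
i=9 'c': node 2→3
i=10 'c': node 3→3 (fail-walked)
i=11 'a': node 3→4
i=12 'b': node 4→5
i=13 'b': node 5→6  emit P0@[8:13]
i=14 'c': node 6→1 (fail-walked)
i=15 'c': node 1→2
i=16 'c': node 2→3
i=17 'a': node 3→4
i=18 'b': node 4→5
i=19 'b': node 5→6  emit P0@[14:19]
i=20 'c': node 6→1 (fail-walked)
i=21 'b': node 1→0 (fail-walked)
i=22 'c': node 0→1
i=23 'c': node 1→2
i=24 'c': node 2→3
i=25 'c': node 3→3 (fail-walked)
i=26 'a': node 3→4
i=27 'b': node 4→5
i=28 'b': node 5→6  emit P0@[23:28]
i=29 'a': node 6→7 (fail-walked)
i=30 'a': node 7→8  emit P1@[29:30]
i=31 'c': node 8→1 (fail-walked)
i=32 'c': node 1→2
i=33 'b': node 2→0 (fail-walked)
i=34 'a': node 0→7
i=35 'a': node 7→8  emit P1@[34:35]
i=36 'a': node 8→8 (fail-walked)  emit P1@[35:36]
i=37 'a': node 8→8 (fail-walked)  emit P1@[36:37]
i=38 'a': node 8→8 (fail-walked)  emit P1@[37:38]
i=39 'a': node 8→8 (fail-walked)  emit P1@[38:39]
i=40 'c': node 8→1 (fail-walked)
i=41 'c': node 1→2
i=42 'b': node 2→0 (fail-walked)
i=43 'c': node 0→1
i=44 'b': node 1→0 (fail-walked)
i=45 'a': node 0→7
i=46 'a': node 7→8  emit P1@[45:46]
i=47 'a': node 8→8 (fail-walked)  emit P1@[46:47]
i=48 'c': node 8→1 (fail-walked)
i=49 'b': node 1→0 (fail-walked)
i=50 'c': node 0→1
i=51 'a': node 1→7 (fail-walked)
i=52 'a': node 7→8  emit P1@[51:52]
i=53 'b': node 8→0 (fail-walked)
i=54 'a': node 0→7
i=55 'b': node 7→0 (fail-walked)
i=56 'b': node 0→0
i=57 'b': node 0→0
i=58 'c': node 0→1
i=59 'b': node 1→0 (fail-walked)
i=60 'b': node 0→0
i=61 'a': node 0→7
i=62 'b': node 7→0 (fail-walked)
i=63 'a': node 0→7
i=64 'a': node 7→8  emit P1@[63:64]
i=65 'c': node 8→1 (fail-walked)
i=66 'a': node 1→7 (fail-walked)
i=67 'c': node 7→1 (fail-walked)
i=68 'c': node 1→2
i=69 'c': node 2→3
i=70 'a': node 3→4
i=71 'b': node 4→5

All matches (sorted): [[6,0],[13,0],[19,0],[28,0],[30,1],[35,1],[36,1],[37,1],[38,1],[39,1],[46,1],[47,1],[52,1],[64,1]]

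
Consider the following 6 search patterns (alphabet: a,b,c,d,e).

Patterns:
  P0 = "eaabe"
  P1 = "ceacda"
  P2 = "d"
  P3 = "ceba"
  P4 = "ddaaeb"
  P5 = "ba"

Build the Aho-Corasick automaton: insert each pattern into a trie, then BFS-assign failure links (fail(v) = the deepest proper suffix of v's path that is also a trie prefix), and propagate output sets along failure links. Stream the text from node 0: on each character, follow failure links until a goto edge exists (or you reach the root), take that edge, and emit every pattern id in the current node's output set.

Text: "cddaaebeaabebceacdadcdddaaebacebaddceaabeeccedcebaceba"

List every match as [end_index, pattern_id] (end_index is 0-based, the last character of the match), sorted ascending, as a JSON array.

Build:
Trie nodes:
  0='ε' goto b→20 c→6 d→12 e→1
  1='e' goto a→2
  2='ea' goto a→3
  3='eaa' goto b→4
  4='eaab' goto e→5
  5='eaabe' goto ·  [P0 ends]
  6='c' goto e→7
  7='ce' goto a→8 b→13
  8='cea' goto c→9
  9='ceac' goto d→10
  10='ceacd' goto a→11
  11='ceacda' goto ·  [P1 ends]
  12='d' goto d→15  [P2 ends]
  13='ceb' goto a→14
  14='ceba' goto ·  [P3 ends]
  15='dd' goto a→16
  16='dda' goto a→17
  17='ddaa' goto e→18
  18='ddaae' goto b→19
  19='ddaaeb' goto ·  [P4 ends]
  20='b' goto a→21
  21='ba' goto ·  [P5 ends]

BFS fail/out derivation:
  n1('e'): parent n0 fail=0; on 'e' 0 → fail=0;  out ∅∪∅=∅
  n6('c'): parent n0 fail=0; on 'c' 0 → fail=0;  out ∅∪∅=∅
  n12('d'): parent n0 fail=0; on 'd' 0 → fail=0;  out {2}∪∅={2}
  n20('b'): parent n0 fail=0; on 'b' 0 → fail=0;  out ∅∪∅=∅
  n2('ea'): parent n1 fail=0; on 'a' 0 → fail=0;  out ∅∪∅=∅
  n7('ce'): parent n6 fail=0; on 'e' 0 → fail=1;  out ∅∪∅=∅
  n15('dd'): parent n12 fail=0; on 'd' 0 → fail=12;  out ∅∪{2}={2}
  n21('ba'): parent n20 fail=0; on 'a' 0 → fail=0;  out {5}∪∅={5}
  n3('eaa'): parent n2 fail=0; on 'a' 0 → fail=0;  out ∅∪∅=∅
  n8('cea'): parent n7 fail=1; on 'a' 1 → fail=2;  out ∅∪∅=∅
  n13('ceb'): parent n7 fail=1; on 'b' 1→0 → fail=20;  out ∅∪∅=∅
  n16('dda'): parent n15 fail=12; on 'a' 12→0 → fail=0;  out ∅∪∅=∅
  n4('eaab'): parent n3 fail=0; on 'b' 0 → fail=20;  out ∅∪∅=∅
  n9('ceac'): parent n8 fail=2; on 'c' 2→0 → fail=6;  out ∅∪∅=∅
  n14('ceba'): parent n13 fail=20; on 'a' 20 → fail=21;  out {3}∪{5}={3,5}
  n17('ddaa'): parent n16 fail=0; on 'a' 0 → fail=0;  out ∅∪∅=∅
  n5('eaabe'): parent n4 fail=20; on 'e' 20→0 → fail=1;  out {0}∪∅={0}
  n10('ceacd'): parent n9 fail=6; on 'd' 6→0 → fail=12;  out ∅∪{2}={2}
  n18('ddaae'): parent n17 fail=0; on 'e' 0 → fail=1;  out ∅∪∅=∅
  n11('ceacda'): parent n10 fail=12; on 'a' 12→0 → fail=0;  out {1}∪∅={1}
  n19('ddaaeb'): parent n18 fail=1; on 'b' 1→0 → fail=20;  out {4}∪∅={4}

Run:
[0] read 'c'  n0⇒n6
[1] read 'd'  n6⇒n12 (fail-walked)  emit P2@[1:1]
[2] read 'd'  n12⇒n15  emit P2@[2:2]
[3] read 'a'  n15⇒n16
[4] read 'a'  n16⇒n17
[5] read 'e'  n17⇒n18
[6] read 'b'  n18⇒n19  emit P4@[1:6]
[7] read 'e'  n19⇒n1 (fail-walked)
[8] read 'a'  n1⇒n2
[9] read 'a'  n2⇒n3
[10] read 'b'  n3⇒n4
[11] read 'e'  n4⇒n5  emit P0@[7:11]
[12] read 'b'  n5⇒n20 (fail-walked)
[13] read 'c'  n20⇒n6 (fail-walked)
[14] read 'e'  n6⇒n7
[15] read 'a'  n7⇒n8
[16] read 'c'  n8⇒n9
[17] read 'd'  n9⇒n10  emit P2@[17:17]
[18] read 'a'  n10⇒n11  emit P1@[13:18]
[19] read 'd'  n11⇒n12 (fail-walked)  emit P2@[19:19]
[20] read 'c'  n12⇒n6 (fail-walked)
[21] read 'd'  n6⇒n12 (fail-walked)  emit P2@[21:21]
[22] read 'd'  n12⇒n15  emit P2@[22:22]
[23] read 'd'  n15⇒n15 (fail-walked)  emit P2@[23:23]
[24] read 'a'  n15⇒n16
[25] read 'a'  n16⇒n17
[26] read 'e'  n17⇒n18
[27] read 'b'  n18⇒n19  emit P4@[22:27]
[28] read 'a'  n19⇒n21 (fail-walked)  emit P5@[27:28]
[29] read 'c'  n21⇒n6 (fail-walked)
[30] read 'e'  n6⇒n7
[31] read 'b'  n7⇒n13
[32] read 'a'  n13⇒n14  emit P3@[29:32],P5@[31:32]
[33] read 'd'  n14⇒n12 (fail-walked)  emit P2@[33:33]
[34] read 'd'  n12⇒n15  emit P2@[34:34]
[35] read 'c'  n15⇒n6 (fail-walked)
[36] read 'e'  n6⇒n7
[37] read 'a'  n7⇒n8
[38] read 'a'  n8⇒n3 (fail-walked)
[39] read 'b'  n3⇒n4
[40] read 'e'  n4⇒n5  emit P0@[36:40]
[41] read 'e'  n5⇒n1 (fail-walked)
[42] read 'c'  n1⇒n6 (fail-walked)
[43] read 'c'  n6⇒n6 (fail-walked)
[44] read 'e'  n6⇒n7
[45] read 'd'  n7⇒n12 (fail-walked)  emit P2@[45:45]
[46] read 'c'  n12⇒n6 (fail-walked)
[47] read 'e'  n6⇒n7
[48] read 'b'  n7⇒n13
[49] read 'a'  n13⇒n14  emit P3@[46:49],P5@[48:49]
[50] read 'c'  n14⇒n6 (fail-walked)
[51] read 'e'  n6⇒n7
[52] read 'b'  n7⇒n13
[53] read 'a'  n13⇒n14  emit P3@[50:53],P5@[52:53]

All matches (sorted): [[1,2],[2,2],[6,4],[11,0],[17,2],[18,1],[19,2],[21,2],[22,2],[23,2],[27,4],[28,5],[32,3],[32,5],[33,2],[34,2],[40,0],[45,2],[49,3],[49,5],[53,3],[53,5]]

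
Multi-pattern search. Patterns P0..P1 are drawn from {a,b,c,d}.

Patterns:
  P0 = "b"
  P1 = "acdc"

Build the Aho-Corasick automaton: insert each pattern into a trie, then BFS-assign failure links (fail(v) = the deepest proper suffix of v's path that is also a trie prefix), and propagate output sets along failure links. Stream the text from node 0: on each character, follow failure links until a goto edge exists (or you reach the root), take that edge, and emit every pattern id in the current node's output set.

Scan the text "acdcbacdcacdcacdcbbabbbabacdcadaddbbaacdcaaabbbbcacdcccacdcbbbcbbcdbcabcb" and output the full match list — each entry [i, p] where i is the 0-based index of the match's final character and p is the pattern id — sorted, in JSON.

Construct AC machine:
Trie (insert patterns):
  0='ε' goto a→2 b→1
  1='b' goto ·  [P0 ends]
  2='a' goto c→3
  3='ac' goto d→4
  4='acd' goto c→5
  5='acdc' goto ·  [P1 ends]

BFS fail/out derivation:
  n1('b'): parent n0 fail=0; on 'b' 0 → fail=0;  out {0}∪∅={0}
  n2('a'): parent n0 fail=0; on 'a' 0 → fail=0;  out ∅∪∅=∅
  n3('ac'): parent n2 fail=0; on 'c' 0 → fail=0;  out ∅∪∅=∅
  n4('acd'): parent n3 fail=0; on 'd' 0 → fail=0;  out ∅∪∅=∅
  n5('acdc'): parent n4 fail=0; on 'c' 0 → fail=0;  out {1}∪∅={1}

Scan:
[0] read 'a'  n0⇒n2
[1] read 'c'  n2⇒n3
[2] read 'd'  n3⇒n4
[3] read 'c'  n4⇒n5  → match P1@[0:3]
[4] read 'b'  n5⇒n1 (via fail)  → match P0@[4:4]
[5] read 'a'  n1⇒n2 (via fail)
[6] read 'c'  n2⇒n3
[7] read 'd'  n3⇒n4
[8] read 'c'  n4⇒n5  → match P1@[5:8]
[9] read 'a'  n5⇒n2 (via fail)
[10] read 'c'  n2⇒n3
[11] read 'd'  n3⇒n4
[12] read 'c'  n4⇒n5  → match P1@[9:12]
[13] read 'a'  n5⇒n2 (via fail)
[14] read 'c'  n2⇒n3
[15] read 'd'  n3⇒n4
[16] read 'c'  n4⇒n5  → match P1@[13:16]
[17] read 'b'  n5⇒n1 (via fail)  → match P0@[17:17]
[18] read 'b'  n1⇒n1 (via fail)  → match P0@[18:18]
[19] read 'a'  n1⇒n2 (via fail)
[20] read 'b'  n2⇒n1 (via fail)  → match P0@[20:20]
[21] read 'b'  n1⇒n1 (via fail)  → match P0@[21:21]
[22] read 'b'  n1⇒n1 (via fail)  → match P0@[22:22]
[23] read 'a'  n1⇒n2 (via fail)
[24] read 'b'  n2⇒n1 (via fail)  → match P0@[24:24]
[25] read 'a'  n1⇒n2 (via fail)
[26] read 'c'  n2⇒n3
[27] read 'd'  n3⇒n4
[28] read 'c'  n4⇒n5  → match P1@[25:28]
[29] read 'a'  n5⇒n2 (via fail)
[30] read 'd'  n2⇒n0 (via fail)
[31] read 'a'  n0⇒n2
[32] read 'd'  n2⇒n0 (via fail)
[33] read 'd'  n0⇒n0
[34] read 'b'  n0⇒n1  → match P0@[34:34]
[35] read 'b'  n1⇒n1 (via fail)  → match P0@[35:35]
[36] read 'a'  n1⇒n2 (via fail)
[37] read 'a'  n2⇒n2 (via fail)
[38] read 'c'  n2⇒n3
[39] read 'd'  n3⇒n4
[40] read 'c'  n4⇒n5  → match P1@[37:40]
[41] read 'a'  n5⇒n2 (via fail)
[42] read 'a'  n2⇒n2 (via fail)
[43] read 'a'  n2⇒n2 (via fail)
[44] read 'b'  n2⇒n1 (via fail)  → match P0@[44:44]
[45] read 'b'  n1⇒n1 (via fail)  → match P0@[45:45]
[46] read 'b'  n1⇒n1 (via fail)  → match P0@[46:46]
[47] read 'b'  n1⇒n1 (via fail)  → match P0@[47:47]
[48] read 'c'  n1⇒n0 (via fail)
[49] read 'a'  n0⇒n2
[50] read 'c'  n2⇒n3
[51] read 'd'  n3⇒n4
[52] read 'c'  n4⇒n5  → match P1@[49:52]
[53] read 'c'  n5⇒n0 (via fail)
[54] read 'c'  n0⇒n0
[55] read 'a'  n0⇒n2
[56] read 'c'  n2⇒n3
[57] read 'd'  n3⇒n4
[58] read 'c'  n4⇒n5  → match P1@[55:58]
[59] read 'b'  n5⇒n1 (via fail)  → match P0@[59:59]
[60] read 'b'  n1⇒n1 (via fail)  → match P0@[60:60]
[61] read 'b'  n1⇒n1 (via fail)  → match P0@[61:61]
[62] read 'c'  n1⇒n0 (via fail)
[63] read 'b'  n0⇒n1  → match P0@[63:63]
[64] read 'b'  n1⇒n1 (via fail)  → match P0@[64:64]
[65] read 'c'  n1⇒n0 (via fail)
[66] read 'd'  n0⇒n0
[67] read 'b'  n0⇒n1  → match P0@[67:67]
[68] read 'c'  n1⇒n0 (via fail)
[69] read 'a'  n0⇒n2
[70] read 'b'  n2⇒n1 (via fail)  → match P0@[70:70]
[71] read 'c'  n1⇒n0 (via fail)
[72] read 'b'  n0⇒n1  → match P0@[72:72]

Matches: [[3,1],[4,0],[8,1],[12,1],[16,1],[17,0],[18,0],[20,0],[21,0],[22,0],[24,0],[28,1],[34,0],[35,0],[40,1],[44,0],[45,0],[46,0],[47,0],[52,1],[58,1],[59,0],[60,0],[61,0],[63,0],[64,0],[67,0],[70,0],[72,0]]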